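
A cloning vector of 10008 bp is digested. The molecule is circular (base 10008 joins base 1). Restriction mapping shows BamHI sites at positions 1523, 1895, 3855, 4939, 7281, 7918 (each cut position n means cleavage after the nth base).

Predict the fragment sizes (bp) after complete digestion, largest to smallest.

3613, 2342, 1960, 1084, 637, 372 bp

Circular molecule, 6 cuts → 6 fragments:
  1895 − 1523 = 372 bp
  3855 − 1895 = 1960 bp
  4939 − 3855 = 1084 bp
  7281 − 4939 = 2342 bp
  7918 − 7281 = 637 bp
  wrap: 10008 − 7918 + 1523 = 3613 bp
Sorted largest to smallest: 3613, 2342, 1960, 1084, 637, 372 bp.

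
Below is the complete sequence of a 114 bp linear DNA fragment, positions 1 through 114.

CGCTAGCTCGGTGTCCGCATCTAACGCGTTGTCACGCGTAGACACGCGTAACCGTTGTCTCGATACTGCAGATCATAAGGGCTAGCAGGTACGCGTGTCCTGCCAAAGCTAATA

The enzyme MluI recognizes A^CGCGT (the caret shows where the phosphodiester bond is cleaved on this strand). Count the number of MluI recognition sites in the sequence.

4

ACGCGT occurs starting at positions 24, 34, 44, 91.
MluI cuts at 4 sites.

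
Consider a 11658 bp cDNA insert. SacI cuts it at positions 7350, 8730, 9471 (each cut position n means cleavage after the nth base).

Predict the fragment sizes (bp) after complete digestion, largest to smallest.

7350, 2187, 1380, 741 bp

Linear molecule, 3 cuts → 4 fragments:
  7350 − 0 = 7350 bp
  8730 − 7350 = 1380 bp
  9471 − 8730 = 741 bp
  11658 − 9471 = 2187 bp
Sorted largest to smallest: 7350, 2187, 1380, 741 bp.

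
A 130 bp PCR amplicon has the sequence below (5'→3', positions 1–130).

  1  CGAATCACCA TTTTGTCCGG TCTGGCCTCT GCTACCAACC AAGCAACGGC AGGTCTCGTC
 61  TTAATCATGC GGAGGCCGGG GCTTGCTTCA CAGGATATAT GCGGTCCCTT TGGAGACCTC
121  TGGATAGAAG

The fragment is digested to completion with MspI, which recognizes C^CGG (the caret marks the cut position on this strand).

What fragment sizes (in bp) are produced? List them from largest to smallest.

59, 54, 17 bp

MspI sites (CCGG) start at positions 17, 76.
MspI cuts after the first base of each site, so after positions 17, 76.
Linear molecule, 2 cuts → 3 fragments:
  1–17 → 17 bp
  18–76 → 59 bp
  77–130 → 54 bp
Sorted largest to smallest: 59, 54, 17 bp.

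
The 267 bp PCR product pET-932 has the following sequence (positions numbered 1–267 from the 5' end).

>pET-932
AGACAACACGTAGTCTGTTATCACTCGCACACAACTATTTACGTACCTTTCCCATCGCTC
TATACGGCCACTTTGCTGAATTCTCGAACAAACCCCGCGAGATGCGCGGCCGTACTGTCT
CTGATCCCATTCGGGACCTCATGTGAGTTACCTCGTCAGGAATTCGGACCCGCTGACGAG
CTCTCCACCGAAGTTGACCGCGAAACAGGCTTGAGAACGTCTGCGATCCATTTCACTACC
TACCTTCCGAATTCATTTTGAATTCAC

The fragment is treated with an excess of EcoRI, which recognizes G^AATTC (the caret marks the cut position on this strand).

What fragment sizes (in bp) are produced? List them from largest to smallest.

89, 82, 78, 11, 7 bp

EcoRI sites (GAATTC) start at positions 78, 160, 249, 260.
EcoRI cuts after the first base of each site, so after positions 78, 160, 249, 260.
Linear molecule, 4 cuts → 5 fragments:
  1–78 → 78 bp
  79–160 → 82 bp
  161–249 → 89 bp
  250–260 → 11 bp
  261–267 → 7 bp
Sorted largest to smallest: 89, 82, 78, 11, 7 bp.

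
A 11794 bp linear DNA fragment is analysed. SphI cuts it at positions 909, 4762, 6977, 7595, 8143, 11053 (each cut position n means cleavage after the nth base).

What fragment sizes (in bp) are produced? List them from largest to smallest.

3853, 2910, 2215, 909, 741, 618, 548 bp

Linear molecule, 6 cuts → 7 fragments:
  909 − 0 = 909 bp
  4762 − 909 = 3853 bp
  6977 − 4762 = 2215 bp
  7595 − 6977 = 618 bp
  8143 − 7595 = 548 bp
  11053 − 8143 = 2910 bp
  11794 − 11053 = 741 bp
Sorted largest to smallest: 3853, 2910, 2215, 909, 741, 618, 548 bp.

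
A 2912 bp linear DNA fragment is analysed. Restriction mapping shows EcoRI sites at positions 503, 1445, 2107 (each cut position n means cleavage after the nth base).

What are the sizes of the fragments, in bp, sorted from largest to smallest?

Linear molecule, 3 cuts → 4 fragments:
  503 − 0 = 503 bp
  1445 − 503 = 942 bp
  2107 − 1445 = 662 bp
  2912 − 2107 = 805 bp
Sorted largest to smallest: 942, 805, 662, 503 bp.

942, 805, 662, 503 bp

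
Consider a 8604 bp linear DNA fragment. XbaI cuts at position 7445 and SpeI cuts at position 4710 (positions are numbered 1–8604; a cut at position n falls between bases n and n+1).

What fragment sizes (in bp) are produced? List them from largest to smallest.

Combined cut positions (sorted): 4710, 7445.
Linear molecule, 2 cuts → 3 fragments:
  4710 − 0 = 4710 bp
  7445 − 4710 = 2735 bp
  8604 − 7445 = 1159 bp
Sorted largest to smallest: 4710, 2735, 1159 bp.

4710, 2735, 1159 bp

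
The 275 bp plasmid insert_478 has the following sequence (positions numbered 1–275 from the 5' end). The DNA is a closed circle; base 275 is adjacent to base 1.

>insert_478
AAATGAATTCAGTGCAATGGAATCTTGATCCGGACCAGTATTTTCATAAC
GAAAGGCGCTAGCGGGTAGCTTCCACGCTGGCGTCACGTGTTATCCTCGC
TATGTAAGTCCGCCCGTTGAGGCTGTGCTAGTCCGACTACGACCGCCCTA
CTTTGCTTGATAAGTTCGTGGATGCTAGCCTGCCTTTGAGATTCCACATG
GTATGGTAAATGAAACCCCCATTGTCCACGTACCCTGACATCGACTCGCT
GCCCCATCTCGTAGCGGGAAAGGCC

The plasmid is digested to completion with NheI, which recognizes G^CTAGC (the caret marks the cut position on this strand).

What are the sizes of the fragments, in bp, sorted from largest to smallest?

159, 116 bp

NheI sites (GCTAGC) start at positions 58, 174.
NheI cuts after the first base of each site, so after positions 58, 174.
Circular molecule, 2 cuts → 2 fragments:
  59–174 → 116 bp
  175–275 then 1–58 → 101 + 58 = 159 bp
Sorted largest to smallest: 159, 116 bp.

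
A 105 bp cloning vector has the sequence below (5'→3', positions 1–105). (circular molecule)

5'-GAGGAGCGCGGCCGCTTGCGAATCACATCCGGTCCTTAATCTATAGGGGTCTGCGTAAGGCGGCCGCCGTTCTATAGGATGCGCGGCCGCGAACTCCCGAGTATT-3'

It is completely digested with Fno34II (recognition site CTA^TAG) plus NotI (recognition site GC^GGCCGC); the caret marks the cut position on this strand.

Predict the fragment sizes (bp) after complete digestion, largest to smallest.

Fno34II sites (CTATAG) start at positions 41, 72.
Fno34II cuts after base 3 of each site, so after positions 43, 74.
NotI sites (GCGGCCGC) start at positions 8, 60, 83.
NotI cuts after base 2 of each site, so after positions 9, 61, 84.
Combined cut positions: 9, 43, 61, 74, 84.
Circular molecule, 5 cuts → 5 fragments:
  10–43 → 34 bp
  44–61 → 18 bp
  62–74 → 13 bp
  75–84 → 10 bp
  85–105 then 1–9 → 21 + 9 = 30 bp
Sorted largest to smallest: 34, 30, 18, 13, 10 bp.

34, 30, 18, 13, 10 bp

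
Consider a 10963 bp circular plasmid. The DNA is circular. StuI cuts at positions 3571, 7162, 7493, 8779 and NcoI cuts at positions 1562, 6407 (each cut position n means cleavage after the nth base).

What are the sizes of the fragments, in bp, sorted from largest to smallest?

Combined cut positions (sorted): 1562, 3571, 6407, 7162, 7493, 8779.
Circular molecule, 6 cuts → 6 fragments:
  3571 − 1562 = 2009 bp
  6407 − 3571 = 2836 bp
  7162 − 6407 = 755 bp
  7493 − 7162 = 331 bp
  8779 − 7493 = 1286 bp
  wrap: 10963 − 8779 + 1562 = 3746 bp
Sorted largest to smallest: 3746, 2836, 2009, 1286, 755, 331 bp.

3746, 2836, 2009, 1286, 755, 331 bp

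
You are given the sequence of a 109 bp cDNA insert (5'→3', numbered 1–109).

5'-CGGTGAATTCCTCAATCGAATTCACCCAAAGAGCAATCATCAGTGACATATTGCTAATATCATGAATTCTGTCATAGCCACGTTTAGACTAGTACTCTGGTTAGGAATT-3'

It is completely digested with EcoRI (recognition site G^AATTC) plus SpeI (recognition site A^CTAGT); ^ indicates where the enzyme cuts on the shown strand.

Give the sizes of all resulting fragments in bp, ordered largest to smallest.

EcoRI sites (GAATTC) start at positions 5, 18, 64.
EcoRI cuts after the first base of each site, so after positions 5, 18, 64.
The SpeI site (ACTAGT) starts at position 88.
SpeI cuts after the first base of each site, so after position 88.
Combined cut positions: 5, 18, 64, 88.
Linear molecule, 4 cuts → 5 fragments:
  1–5 → 5 bp
  6–18 → 13 bp
  19–64 → 46 bp
  65–88 → 24 bp
  89–109 → 21 bp
Sorted largest to smallest: 46, 24, 21, 13, 5 bp.

46, 24, 21, 13, 5 bp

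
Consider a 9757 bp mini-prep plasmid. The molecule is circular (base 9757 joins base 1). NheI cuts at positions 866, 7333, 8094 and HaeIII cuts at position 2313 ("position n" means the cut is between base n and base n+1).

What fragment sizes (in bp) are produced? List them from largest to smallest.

5020, 2529, 1447, 761 bp

Combined cut positions (sorted): 866, 2313, 7333, 8094.
Circular molecule, 4 cuts → 4 fragments:
  2313 − 866 = 1447 bp
  7333 − 2313 = 5020 bp
  8094 − 7333 = 761 bp
  wrap: 9757 − 8094 + 866 = 2529 bp
Sorted largest to smallest: 5020, 2529, 1447, 761 bp.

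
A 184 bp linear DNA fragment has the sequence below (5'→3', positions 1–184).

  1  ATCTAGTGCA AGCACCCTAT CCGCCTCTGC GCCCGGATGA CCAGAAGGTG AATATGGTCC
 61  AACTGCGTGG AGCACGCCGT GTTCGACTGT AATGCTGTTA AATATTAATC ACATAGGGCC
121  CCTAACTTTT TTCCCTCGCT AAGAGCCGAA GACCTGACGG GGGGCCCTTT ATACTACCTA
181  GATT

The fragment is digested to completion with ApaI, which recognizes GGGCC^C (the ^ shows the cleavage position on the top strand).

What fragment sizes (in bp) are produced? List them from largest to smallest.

ApaI sites (GGGCCC) start at positions 116, 162.
ApaI cuts after base 5 of each site (before the last base), so after positions 120, 166.
Linear molecule, 2 cuts → 3 fragments:
  1–120 → 120 bp
  121–166 → 46 bp
  167–184 → 18 bp
Sorted largest to smallest: 120, 46, 18 bp.

120, 46, 18 bp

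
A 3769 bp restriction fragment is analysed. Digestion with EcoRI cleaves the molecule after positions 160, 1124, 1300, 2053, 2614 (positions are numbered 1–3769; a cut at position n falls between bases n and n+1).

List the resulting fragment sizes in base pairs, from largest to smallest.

Linear molecule, 5 cuts → 6 fragments:
  160 − 0 = 160 bp
  1124 − 160 = 964 bp
  1300 − 1124 = 176 bp
  2053 − 1300 = 753 bp
  2614 − 2053 = 561 bp
  3769 − 2614 = 1155 bp
Sorted largest to smallest: 1155, 964, 753, 561, 176, 160 bp.

1155, 964, 753, 561, 176, 160 bp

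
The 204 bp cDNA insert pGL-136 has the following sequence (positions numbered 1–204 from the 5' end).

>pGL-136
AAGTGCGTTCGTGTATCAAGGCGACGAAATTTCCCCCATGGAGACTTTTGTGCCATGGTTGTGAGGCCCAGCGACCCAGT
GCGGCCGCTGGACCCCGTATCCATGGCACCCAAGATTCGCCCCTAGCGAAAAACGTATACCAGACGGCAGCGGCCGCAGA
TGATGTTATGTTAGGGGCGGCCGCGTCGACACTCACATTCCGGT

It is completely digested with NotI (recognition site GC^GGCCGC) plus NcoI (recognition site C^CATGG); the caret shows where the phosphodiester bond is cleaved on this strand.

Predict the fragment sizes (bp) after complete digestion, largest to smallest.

NotI sites (GCGGCCGC) start at positions 81, 150, 177.
NotI cuts after base 2 of each site, so after positions 82, 151, 178.
NcoI sites (CCATGG) start at positions 36, 53, 101.
NcoI cuts after the first base of each site, so after positions 36, 53, 101.
Combined cut positions: 36, 53, 82, 101, 151, 178.
Linear molecule, 6 cuts → 7 fragments:
  1–36 → 36 bp
  37–53 → 17 bp
  54–82 → 29 bp
  83–101 → 19 bp
  102–151 → 50 bp
  152–178 → 27 bp
  179–204 → 26 bp
Sorted largest to smallest: 50, 36, 29, 27, 26, 19, 17 bp.

50, 36, 29, 27, 26, 19, 17 bp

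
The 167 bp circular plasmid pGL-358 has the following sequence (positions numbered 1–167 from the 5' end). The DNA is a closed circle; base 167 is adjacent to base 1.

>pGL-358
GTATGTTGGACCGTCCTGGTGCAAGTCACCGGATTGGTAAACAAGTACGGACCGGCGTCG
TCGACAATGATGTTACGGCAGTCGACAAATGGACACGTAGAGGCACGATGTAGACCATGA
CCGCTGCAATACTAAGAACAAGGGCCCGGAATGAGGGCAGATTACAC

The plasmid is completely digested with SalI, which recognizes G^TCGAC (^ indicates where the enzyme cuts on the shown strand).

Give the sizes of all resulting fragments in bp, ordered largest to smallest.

146, 21 bp

SalI sites (GTCGAC) start at positions 60, 81.
SalI cuts after the first base of each site, so after positions 60, 81.
Circular molecule, 2 cuts → 2 fragments:
  61–81 → 21 bp
  82–167 then 1–60 → 86 + 60 = 146 bp
Sorted largest to smallest: 146, 21 bp.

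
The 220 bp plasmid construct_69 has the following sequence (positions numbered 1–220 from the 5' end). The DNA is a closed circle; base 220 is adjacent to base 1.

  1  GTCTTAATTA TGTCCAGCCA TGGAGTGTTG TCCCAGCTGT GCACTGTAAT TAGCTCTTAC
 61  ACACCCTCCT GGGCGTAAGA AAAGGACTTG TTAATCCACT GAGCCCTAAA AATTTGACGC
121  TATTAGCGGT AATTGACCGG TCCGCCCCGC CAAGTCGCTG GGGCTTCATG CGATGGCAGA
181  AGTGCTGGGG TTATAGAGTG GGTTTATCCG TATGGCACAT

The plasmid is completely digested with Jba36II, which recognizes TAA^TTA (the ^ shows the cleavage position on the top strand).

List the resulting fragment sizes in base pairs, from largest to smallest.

Jba36II sites (TAATTA) start at positions 5, 47.
Jba36II cuts after base 3 of each site, so after positions 7, 49.
Circular molecule, 2 cuts → 2 fragments:
  8–49 → 42 bp
  50–220 then 1–7 → 171 + 7 = 178 bp
Sorted largest to smallest: 178, 42 bp.

178, 42 bp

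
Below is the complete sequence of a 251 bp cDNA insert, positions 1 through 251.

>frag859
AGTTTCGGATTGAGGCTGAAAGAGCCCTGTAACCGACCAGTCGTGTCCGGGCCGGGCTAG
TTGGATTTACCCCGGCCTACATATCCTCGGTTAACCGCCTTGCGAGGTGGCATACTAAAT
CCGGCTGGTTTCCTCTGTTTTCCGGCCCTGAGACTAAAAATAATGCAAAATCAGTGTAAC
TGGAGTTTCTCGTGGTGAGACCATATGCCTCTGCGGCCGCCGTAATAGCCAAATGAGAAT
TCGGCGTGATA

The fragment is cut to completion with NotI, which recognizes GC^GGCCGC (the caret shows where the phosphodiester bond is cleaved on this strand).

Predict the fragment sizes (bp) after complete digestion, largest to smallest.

The NotI site (GCGGCCGC) starts at position 213.
NotI cuts after base 2 of each site, so after position 214.
Linear molecule, 1 cut → 2 fragments:
  1–214 → 214 bp
  215–251 → 37 bp
Sorted largest to smallest: 214, 37 bp.

214, 37 bp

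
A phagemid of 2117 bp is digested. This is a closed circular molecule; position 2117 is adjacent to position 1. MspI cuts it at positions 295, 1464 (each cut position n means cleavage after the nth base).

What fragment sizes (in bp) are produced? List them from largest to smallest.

1169, 948 bp

Circular molecule, 2 cuts → 2 fragments:
  1464 − 295 = 1169 bp
  wrap: 2117 − 1464 + 295 = 948 bp
Sorted largest to smallest: 1169, 948 bp.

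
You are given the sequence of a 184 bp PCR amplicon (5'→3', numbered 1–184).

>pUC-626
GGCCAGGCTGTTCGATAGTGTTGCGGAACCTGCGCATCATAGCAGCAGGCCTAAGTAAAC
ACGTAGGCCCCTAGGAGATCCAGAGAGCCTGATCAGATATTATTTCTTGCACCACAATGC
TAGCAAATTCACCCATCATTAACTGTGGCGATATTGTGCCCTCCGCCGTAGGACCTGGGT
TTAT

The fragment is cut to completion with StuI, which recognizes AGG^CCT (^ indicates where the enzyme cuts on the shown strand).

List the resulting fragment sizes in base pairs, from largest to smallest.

135, 49 bp

The StuI site (AGGCCT) starts at position 47.
StuI cuts after base 3 of each site, so after position 49.
Linear molecule, 1 cut → 2 fragments:
  1–49 → 49 bp
  50–184 → 135 bp
Sorted largest to smallest: 135, 49 bp.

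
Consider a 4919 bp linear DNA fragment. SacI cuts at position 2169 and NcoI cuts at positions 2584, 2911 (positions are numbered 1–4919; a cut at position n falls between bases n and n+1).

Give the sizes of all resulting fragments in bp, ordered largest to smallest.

2169, 2008, 415, 327 bp

Combined cut positions (sorted): 2169, 2584, 2911.
Linear molecule, 3 cuts → 4 fragments:
  2169 − 0 = 2169 bp
  2584 − 2169 = 415 bp
  2911 − 2584 = 327 bp
  4919 − 2911 = 2008 bp
Sorted largest to smallest: 2169, 2008, 415, 327 bp.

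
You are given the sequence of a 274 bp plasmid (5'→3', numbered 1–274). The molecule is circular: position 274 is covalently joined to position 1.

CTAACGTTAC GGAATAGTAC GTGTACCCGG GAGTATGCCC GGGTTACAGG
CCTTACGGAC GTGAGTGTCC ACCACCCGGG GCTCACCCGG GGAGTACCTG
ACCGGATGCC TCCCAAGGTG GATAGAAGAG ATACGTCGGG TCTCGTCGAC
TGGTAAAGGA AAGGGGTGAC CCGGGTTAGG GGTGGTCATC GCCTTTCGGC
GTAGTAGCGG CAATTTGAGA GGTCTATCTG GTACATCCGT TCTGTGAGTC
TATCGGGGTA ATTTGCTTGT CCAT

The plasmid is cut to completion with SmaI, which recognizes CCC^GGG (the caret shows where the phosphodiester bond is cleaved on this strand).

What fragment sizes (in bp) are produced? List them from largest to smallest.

SmaI sites (CCCGGG) start at positions 26, 38, 75, 86, 170.
SmaI cuts after base 3 of each site, so after positions 28, 40, 77, 88, 172.
Circular molecule, 5 cuts → 5 fragments:
  29–40 → 12 bp
  41–77 → 37 bp
  78–88 → 11 bp
  89–172 → 84 bp
  173–274 then 1–28 → 102 + 28 = 130 bp
Sorted largest to smallest: 130, 84, 37, 12, 11 bp.

130, 84, 37, 12, 11 bp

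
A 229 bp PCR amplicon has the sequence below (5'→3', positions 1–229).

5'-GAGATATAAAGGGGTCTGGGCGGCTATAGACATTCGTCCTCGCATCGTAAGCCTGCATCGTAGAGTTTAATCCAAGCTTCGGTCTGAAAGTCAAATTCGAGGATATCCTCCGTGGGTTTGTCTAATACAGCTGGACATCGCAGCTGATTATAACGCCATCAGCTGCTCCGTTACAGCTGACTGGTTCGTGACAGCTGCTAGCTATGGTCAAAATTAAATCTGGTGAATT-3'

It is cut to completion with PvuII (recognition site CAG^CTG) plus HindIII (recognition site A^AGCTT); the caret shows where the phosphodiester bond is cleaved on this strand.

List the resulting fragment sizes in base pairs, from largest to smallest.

74, 56, 35, 19, 18, 14, 13 bp

PvuII sites (CAGCTG) start at positions 128, 141, 160, 174, 192.
PvuII cuts after base 3 of each site, so after positions 130, 143, 162, 176, 194.
The HindIII site (AAGCTT) starts at position 74.
HindIII cuts after the first base of each site, so after position 74.
Combined cut positions: 74, 130, 143, 162, 176, 194.
Linear molecule, 6 cuts → 7 fragments:
  1–74 → 74 bp
  75–130 → 56 bp
  131–143 → 13 bp
  144–162 → 19 bp
  163–176 → 14 bp
  177–194 → 18 bp
  195–229 → 35 bp
Sorted largest to smallest: 74, 56, 35, 19, 18, 14, 13 bp.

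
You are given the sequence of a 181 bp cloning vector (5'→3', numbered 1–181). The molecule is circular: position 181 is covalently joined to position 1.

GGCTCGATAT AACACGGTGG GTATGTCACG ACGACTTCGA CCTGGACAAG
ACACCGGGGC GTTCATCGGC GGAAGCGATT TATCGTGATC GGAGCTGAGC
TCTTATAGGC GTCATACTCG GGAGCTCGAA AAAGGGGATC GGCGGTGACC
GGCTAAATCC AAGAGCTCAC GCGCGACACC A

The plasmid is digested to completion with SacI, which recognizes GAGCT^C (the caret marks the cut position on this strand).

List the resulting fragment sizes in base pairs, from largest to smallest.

115, 41, 25 bp

SacI sites (GAGCTC) start at positions 97, 122, 163.
SacI cuts after base 5 of each site (before the last base), so after positions 101, 126, 167.
Circular molecule, 3 cuts → 3 fragments:
  102–126 → 25 bp
  127–167 → 41 bp
  168–181 then 1–101 → 14 + 101 = 115 bp
Sorted largest to smallest: 115, 41, 25 bp.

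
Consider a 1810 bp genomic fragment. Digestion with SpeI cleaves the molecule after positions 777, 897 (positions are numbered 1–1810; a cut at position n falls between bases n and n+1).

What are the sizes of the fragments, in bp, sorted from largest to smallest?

Linear molecule, 2 cuts → 3 fragments:
  777 − 0 = 777 bp
  897 − 777 = 120 bp
  1810 − 897 = 913 bp
Sorted largest to smallest: 913, 777, 120 bp.

913, 777, 120 bp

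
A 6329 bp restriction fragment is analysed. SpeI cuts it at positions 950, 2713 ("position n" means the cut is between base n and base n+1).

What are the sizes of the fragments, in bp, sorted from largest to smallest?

Linear molecule, 2 cuts → 3 fragments:
  950 − 0 = 950 bp
  2713 − 950 = 1763 bp
  6329 − 2713 = 3616 bp
Sorted largest to smallest: 3616, 1763, 950 bp.

3616, 1763, 950 bp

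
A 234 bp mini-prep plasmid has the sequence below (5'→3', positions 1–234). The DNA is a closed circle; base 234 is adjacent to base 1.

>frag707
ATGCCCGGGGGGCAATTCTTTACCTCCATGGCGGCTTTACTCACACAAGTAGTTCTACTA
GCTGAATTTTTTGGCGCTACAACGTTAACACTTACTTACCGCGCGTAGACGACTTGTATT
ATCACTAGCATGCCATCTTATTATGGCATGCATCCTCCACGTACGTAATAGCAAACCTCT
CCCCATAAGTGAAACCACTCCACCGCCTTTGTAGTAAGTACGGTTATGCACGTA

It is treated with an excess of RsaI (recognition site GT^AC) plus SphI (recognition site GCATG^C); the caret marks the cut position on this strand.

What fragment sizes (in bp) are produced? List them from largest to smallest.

147, 57, 18, 12 bp

RsaI sites (GTAC) start at positions 161, 218.
RsaI cuts after base 2 of each site, so after positions 162, 219.
SphI sites (GCATGC) start at positions 128, 146.
SphI cuts after base 5 of each site (before the last base), so after positions 132, 150.
Combined cut positions: 132, 150, 162, 219.
Circular molecule, 4 cuts → 4 fragments:
  133–150 → 18 bp
  151–162 → 12 bp
  163–219 → 57 bp
  220–234 then 1–132 → 15 + 132 = 147 bp
Sorted largest to smallest: 147, 57, 18, 12 bp.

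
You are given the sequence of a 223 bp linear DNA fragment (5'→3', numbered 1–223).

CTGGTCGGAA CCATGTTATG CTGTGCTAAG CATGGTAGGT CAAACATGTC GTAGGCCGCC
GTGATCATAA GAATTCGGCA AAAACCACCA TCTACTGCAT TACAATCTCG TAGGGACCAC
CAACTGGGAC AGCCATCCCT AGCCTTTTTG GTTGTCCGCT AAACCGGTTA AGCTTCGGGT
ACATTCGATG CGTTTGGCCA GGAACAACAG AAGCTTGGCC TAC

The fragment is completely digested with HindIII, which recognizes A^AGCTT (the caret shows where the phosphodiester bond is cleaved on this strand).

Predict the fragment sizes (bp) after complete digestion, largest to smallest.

HindIII sites (AAGCTT) start at positions 170, 211.
HindIII cuts after the first base of each site, so after positions 170, 211.
Linear molecule, 2 cuts → 3 fragments:
  1–170 → 170 bp
  171–211 → 41 bp
  212–223 → 12 bp
Sorted largest to smallest: 170, 41, 12 bp.

170, 41, 12 bp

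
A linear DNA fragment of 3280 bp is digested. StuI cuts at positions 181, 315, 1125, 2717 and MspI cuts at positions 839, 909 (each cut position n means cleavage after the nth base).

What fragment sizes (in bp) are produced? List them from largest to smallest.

1592, 563, 524, 216, 181, 134, 70 bp

Combined cut positions (sorted): 181, 315, 839, 909, 1125, 2717.
Linear molecule, 6 cuts → 7 fragments:
  181 − 0 = 181 bp
  315 − 181 = 134 bp
  839 − 315 = 524 bp
  909 − 839 = 70 bp
  1125 − 909 = 216 bp
  2717 − 1125 = 1592 bp
  3280 − 2717 = 563 bp
Sorted largest to smallest: 1592, 563, 524, 216, 181, 134, 70 bp.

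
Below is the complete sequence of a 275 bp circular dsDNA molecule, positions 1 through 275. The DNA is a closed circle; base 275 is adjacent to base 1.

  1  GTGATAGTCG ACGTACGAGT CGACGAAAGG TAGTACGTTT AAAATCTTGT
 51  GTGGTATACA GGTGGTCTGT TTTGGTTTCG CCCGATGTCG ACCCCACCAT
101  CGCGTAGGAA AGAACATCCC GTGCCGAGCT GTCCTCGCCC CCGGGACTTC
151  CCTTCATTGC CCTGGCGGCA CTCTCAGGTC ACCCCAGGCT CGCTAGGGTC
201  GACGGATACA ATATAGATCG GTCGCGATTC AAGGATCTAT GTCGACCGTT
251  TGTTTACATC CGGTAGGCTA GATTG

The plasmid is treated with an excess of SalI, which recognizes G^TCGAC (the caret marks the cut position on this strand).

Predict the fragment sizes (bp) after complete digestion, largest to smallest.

SalI sites (GTCGAC) start at positions 7, 19, 87, 198, 241.
SalI cuts after the first base of each site, so after positions 7, 19, 87, 198, 241.
Circular molecule, 5 cuts → 5 fragments:
  8–19 → 12 bp
  20–87 → 68 bp
  88–198 → 111 bp
  199–241 → 43 bp
  242–275 then 1–7 → 34 + 7 = 41 bp
Sorted largest to smallest: 111, 68, 43, 41, 12 bp.

111, 68, 43, 41, 12 bp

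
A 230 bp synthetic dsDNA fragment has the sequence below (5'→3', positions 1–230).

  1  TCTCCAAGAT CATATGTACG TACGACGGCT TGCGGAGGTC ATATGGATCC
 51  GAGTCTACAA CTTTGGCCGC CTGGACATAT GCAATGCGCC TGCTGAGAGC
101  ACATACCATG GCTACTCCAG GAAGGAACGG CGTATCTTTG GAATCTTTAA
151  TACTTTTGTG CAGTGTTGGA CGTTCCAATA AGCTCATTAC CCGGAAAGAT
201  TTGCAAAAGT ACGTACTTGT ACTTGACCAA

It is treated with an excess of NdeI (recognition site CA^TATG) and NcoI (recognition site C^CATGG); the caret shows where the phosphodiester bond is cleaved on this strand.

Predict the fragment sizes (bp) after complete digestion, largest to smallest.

124, 36, 29, 29, 12 bp

NdeI sites (CATATG) start at positions 11, 40, 76.
NdeI cuts after base 2 of each site, so after positions 12, 41, 77.
The NcoI site (CCATGG) starts at position 106.
NcoI cuts after the first base of each site, so after position 106.
Combined cut positions: 12, 41, 77, 106.
Linear molecule, 4 cuts → 5 fragments:
  1–12 → 12 bp
  13–41 → 29 bp
  42–77 → 36 bp
  78–106 → 29 bp
  107–230 → 124 bp
Sorted largest to smallest: 124, 36, 29, 29, 12 bp.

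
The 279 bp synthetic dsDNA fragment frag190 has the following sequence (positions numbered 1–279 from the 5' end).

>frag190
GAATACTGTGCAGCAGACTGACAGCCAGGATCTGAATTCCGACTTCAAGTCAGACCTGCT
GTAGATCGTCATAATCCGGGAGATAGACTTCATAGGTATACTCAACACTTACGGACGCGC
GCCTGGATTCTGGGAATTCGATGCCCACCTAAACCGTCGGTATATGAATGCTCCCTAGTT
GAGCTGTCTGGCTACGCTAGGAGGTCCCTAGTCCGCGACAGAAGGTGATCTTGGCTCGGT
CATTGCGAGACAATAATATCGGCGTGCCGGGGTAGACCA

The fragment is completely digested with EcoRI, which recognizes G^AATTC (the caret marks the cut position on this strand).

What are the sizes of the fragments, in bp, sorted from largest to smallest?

EcoRI sites (GAATTC) start at positions 34, 134.
EcoRI cuts after the first base of each site, so after positions 34, 134.
Linear molecule, 2 cuts → 3 fragments:
  1–34 → 34 bp
  35–134 → 100 bp
  135–279 → 145 bp
Sorted largest to smallest: 145, 100, 34 bp.

145, 100, 34 bp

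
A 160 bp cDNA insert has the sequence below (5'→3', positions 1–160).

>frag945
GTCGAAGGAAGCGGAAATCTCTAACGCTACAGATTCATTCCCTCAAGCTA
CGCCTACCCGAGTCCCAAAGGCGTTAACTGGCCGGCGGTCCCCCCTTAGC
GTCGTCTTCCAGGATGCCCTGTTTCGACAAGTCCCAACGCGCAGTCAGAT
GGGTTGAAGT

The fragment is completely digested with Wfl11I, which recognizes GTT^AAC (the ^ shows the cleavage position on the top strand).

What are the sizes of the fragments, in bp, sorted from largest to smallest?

The Wfl11I site (GTTAAC) starts at position 73.
Wfl11I cuts after base 3 of each site, so after position 75.
Linear molecule, 1 cut → 2 fragments:
  1–75 → 75 bp
  76–160 → 85 bp
Sorted largest to smallest: 85, 75 bp.

85, 75 bp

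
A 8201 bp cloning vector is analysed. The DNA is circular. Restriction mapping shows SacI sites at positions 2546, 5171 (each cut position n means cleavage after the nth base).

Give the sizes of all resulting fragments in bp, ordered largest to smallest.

5576, 2625 bp

Circular molecule, 2 cuts → 2 fragments:
  5171 − 2546 = 2625 bp
  wrap: 8201 − 5171 + 2546 = 5576 bp
Sorted largest to smallest: 5576, 2625 bp.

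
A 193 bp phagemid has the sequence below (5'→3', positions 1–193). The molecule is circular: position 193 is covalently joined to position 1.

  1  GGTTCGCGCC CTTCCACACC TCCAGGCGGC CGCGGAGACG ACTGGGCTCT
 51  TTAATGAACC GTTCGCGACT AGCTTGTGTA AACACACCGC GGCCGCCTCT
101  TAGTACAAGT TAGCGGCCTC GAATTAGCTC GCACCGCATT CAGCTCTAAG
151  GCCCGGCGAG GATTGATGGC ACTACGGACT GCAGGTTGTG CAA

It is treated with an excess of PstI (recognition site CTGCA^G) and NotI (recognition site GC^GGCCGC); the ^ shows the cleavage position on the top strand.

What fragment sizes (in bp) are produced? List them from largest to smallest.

The PstI site (CTGCAG) starts at position 179.
PstI cuts after base 5 of each site (before the last base), so after position 183.
NotI sites (GCGGCCGC) start at positions 26, 89.
NotI cuts after base 2 of each site, so after positions 27, 90.
Combined cut positions: 27, 90, 183.
Circular molecule, 3 cuts → 3 fragments:
  28–90 → 63 bp
  91–183 → 93 bp
  184–193 then 1–27 → 10 + 27 = 37 bp
Sorted largest to smallest: 93, 63, 37 bp.

93, 63, 37 bp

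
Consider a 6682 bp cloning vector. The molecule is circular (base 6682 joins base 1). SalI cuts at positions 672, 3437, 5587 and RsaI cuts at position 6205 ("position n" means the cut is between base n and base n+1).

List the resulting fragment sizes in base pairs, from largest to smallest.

2765, 2150, 1149, 618 bp

Combined cut positions (sorted): 672, 3437, 5587, 6205.
Circular molecule, 4 cuts → 4 fragments:
  3437 − 672 = 2765 bp
  5587 − 3437 = 2150 bp
  6205 − 5587 = 618 bp
  wrap: 6682 − 6205 + 672 = 1149 bp
Sorted largest to smallest: 2765, 2150, 1149, 618 bp.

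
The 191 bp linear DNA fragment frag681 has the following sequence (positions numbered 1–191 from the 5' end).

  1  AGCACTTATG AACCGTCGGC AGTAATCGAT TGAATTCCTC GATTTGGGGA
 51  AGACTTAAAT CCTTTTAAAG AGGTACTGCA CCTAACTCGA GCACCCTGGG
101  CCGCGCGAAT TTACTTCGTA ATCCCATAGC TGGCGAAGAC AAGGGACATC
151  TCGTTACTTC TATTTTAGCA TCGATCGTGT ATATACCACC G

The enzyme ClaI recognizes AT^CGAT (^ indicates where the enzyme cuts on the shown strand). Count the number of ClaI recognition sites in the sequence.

2

ATCGAT occurs starting at positions 25, 170.
ClaI cuts at 2 sites.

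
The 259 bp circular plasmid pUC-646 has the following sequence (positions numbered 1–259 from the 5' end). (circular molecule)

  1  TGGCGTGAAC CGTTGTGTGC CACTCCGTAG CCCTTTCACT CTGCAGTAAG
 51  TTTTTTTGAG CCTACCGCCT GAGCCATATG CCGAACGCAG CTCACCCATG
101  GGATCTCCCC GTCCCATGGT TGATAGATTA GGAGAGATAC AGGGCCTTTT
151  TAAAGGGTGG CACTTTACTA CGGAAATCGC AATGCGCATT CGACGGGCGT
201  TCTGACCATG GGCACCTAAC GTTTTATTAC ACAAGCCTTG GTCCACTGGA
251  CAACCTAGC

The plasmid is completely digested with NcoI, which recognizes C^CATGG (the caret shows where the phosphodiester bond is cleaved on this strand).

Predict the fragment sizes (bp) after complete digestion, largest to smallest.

149, 92, 18 bp

NcoI sites (CCATGG) start at positions 96, 114, 206.
NcoI cuts after the first base of each site, so after positions 96, 114, 206.
Circular molecule, 3 cuts → 3 fragments:
  97–114 → 18 bp
  115–206 → 92 bp
  207–259 then 1–96 → 53 + 96 = 149 bp
Sorted largest to smallest: 149, 92, 18 bp.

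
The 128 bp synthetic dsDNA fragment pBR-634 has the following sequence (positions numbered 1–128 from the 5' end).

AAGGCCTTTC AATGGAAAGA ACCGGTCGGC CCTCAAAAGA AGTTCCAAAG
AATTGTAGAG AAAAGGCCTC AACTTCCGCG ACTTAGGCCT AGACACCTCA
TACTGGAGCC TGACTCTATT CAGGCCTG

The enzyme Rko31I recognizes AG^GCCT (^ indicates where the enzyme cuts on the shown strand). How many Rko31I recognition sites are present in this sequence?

4

AGGCCT occurs starting at positions 2, 64, 85, 122.
Rko31I cuts at 4 sites.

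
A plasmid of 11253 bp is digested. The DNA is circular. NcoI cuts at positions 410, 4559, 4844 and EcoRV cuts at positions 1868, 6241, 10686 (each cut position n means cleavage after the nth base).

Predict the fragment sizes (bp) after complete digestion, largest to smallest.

4445, 2691, 1458, 1397, 977, 285 bp

Combined cut positions (sorted): 410, 1868, 4559, 4844, 6241, 10686.
Circular molecule, 6 cuts → 6 fragments:
  1868 − 410 = 1458 bp
  4559 − 1868 = 2691 bp
  4844 − 4559 = 285 bp
  6241 − 4844 = 1397 bp
  10686 − 6241 = 4445 bp
  wrap: 11253 − 10686 + 410 = 977 bp
Sorted largest to smallest: 4445, 2691, 1458, 1397, 977, 285 bp.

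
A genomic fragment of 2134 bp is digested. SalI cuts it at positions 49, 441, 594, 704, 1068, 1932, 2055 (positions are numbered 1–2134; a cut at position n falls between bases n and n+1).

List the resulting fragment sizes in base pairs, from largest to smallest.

864, 392, 364, 153, 123, 110, 79, 49 bp

Linear molecule, 7 cuts → 8 fragments:
  49 − 0 = 49 bp
  441 − 49 = 392 bp
  594 − 441 = 153 bp
  704 − 594 = 110 bp
  1068 − 704 = 364 bp
  1932 − 1068 = 864 bp
  2055 − 1932 = 123 bp
  2134 − 2055 = 79 bp
Sorted largest to smallest: 864, 392, 364, 153, 123, 110, 79, 49 bp.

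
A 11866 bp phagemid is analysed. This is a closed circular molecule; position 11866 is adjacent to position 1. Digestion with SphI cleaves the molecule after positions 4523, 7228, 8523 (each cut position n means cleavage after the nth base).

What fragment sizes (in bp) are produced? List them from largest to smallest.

7866, 2705, 1295 bp

Circular molecule, 3 cuts → 3 fragments:
  7228 − 4523 = 2705 bp
  8523 − 7228 = 1295 bp
  wrap: 11866 − 8523 + 4523 = 7866 bp
Sorted largest to smallest: 7866, 2705, 1295 bp.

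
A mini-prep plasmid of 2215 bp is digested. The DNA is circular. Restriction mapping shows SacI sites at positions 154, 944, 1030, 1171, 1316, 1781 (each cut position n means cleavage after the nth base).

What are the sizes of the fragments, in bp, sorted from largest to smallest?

Circular molecule, 6 cuts → 6 fragments:
  944 − 154 = 790 bp
  1030 − 944 = 86 bp
  1171 − 1030 = 141 bp
  1316 − 1171 = 145 bp
  1781 − 1316 = 465 bp
  wrap: 2215 − 1781 + 154 = 588 bp
Sorted largest to smallest: 790, 588, 465, 145, 141, 86 bp.

790, 588, 465, 145, 141, 86 bp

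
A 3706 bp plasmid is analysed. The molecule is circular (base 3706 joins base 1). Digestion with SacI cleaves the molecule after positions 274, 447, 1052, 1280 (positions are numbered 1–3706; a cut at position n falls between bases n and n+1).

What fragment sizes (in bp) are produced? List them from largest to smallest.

2700, 605, 228, 173 bp

Circular molecule, 4 cuts → 4 fragments:
  447 − 274 = 173 bp
  1052 − 447 = 605 bp
  1280 − 1052 = 228 bp
  wrap: 3706 − 1280 + 274 = 2700 bp
Sorted largest to smallest: 2700, 605, 228, 173 bp.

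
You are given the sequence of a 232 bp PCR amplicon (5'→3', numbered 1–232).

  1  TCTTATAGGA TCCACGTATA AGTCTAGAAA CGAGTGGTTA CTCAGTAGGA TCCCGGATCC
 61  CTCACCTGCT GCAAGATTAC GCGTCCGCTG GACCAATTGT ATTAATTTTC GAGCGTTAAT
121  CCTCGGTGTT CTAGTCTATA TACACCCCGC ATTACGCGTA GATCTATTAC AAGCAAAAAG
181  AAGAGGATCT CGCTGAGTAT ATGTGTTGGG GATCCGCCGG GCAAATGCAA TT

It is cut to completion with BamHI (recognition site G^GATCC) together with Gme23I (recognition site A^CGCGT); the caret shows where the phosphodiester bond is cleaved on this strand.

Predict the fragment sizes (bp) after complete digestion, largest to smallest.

75, 56, 40, 24, 22, 8, 7 bp

BamHI sites (GGATCC) start at positions 8, 48, 55, 210.
BamHI cuts after the first base of each site, so after positions 8, 48, 55, 210.
Gme23I sites (ACGCGT) start at positions 79, 154.
Gme23I cuts after the first base of each site, so after positions 79, 154.
Combined cut positions: 8, 48, 55, 79, 154, 210.
Linear molecule, 6 cuts → 7 fragments:
  1–8 → 8 bp
  9–48 → 40 bp
  49–55 → 7 bp
  56–79 → 24 bp
  80–154 → 75 bp
  155–210 → 56 bp
  211–232 → 22 bp
Sorted largest to smallest: 75, 56, 40, 24, 22, 8, 7 bp.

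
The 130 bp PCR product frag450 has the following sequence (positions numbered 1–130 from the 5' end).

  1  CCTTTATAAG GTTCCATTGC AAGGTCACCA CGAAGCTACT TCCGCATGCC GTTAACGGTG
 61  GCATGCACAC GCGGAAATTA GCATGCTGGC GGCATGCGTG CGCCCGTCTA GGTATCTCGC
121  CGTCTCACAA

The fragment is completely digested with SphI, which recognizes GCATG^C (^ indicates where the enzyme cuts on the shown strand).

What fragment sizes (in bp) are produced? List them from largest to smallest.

SphI sites (GCATGC) start at positions 44, 61, 81, 92.
SphI cuts after base 5 of each site (before the last base), so after positions 48, 65, 85, 96.
Linear molecule, 4 cuts → 5 fragments:
  1–48 → 48 bp
  49–65 → 17 bp
  66–85 → 20 bp
  86–96 → 11 bp
  97–130 → 34 bp
Sorted largest to smallest: 48, 34, 20, 17, 11 bp.

48, 34, 20, 17, 11 bp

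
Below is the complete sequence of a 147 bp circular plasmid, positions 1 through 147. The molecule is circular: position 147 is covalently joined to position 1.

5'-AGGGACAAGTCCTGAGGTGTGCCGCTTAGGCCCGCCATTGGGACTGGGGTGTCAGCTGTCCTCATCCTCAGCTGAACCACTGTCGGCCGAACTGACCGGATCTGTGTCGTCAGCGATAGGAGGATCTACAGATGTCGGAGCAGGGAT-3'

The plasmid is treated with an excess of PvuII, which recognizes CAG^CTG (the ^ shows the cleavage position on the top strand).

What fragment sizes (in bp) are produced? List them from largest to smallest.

131, 16 bp

PvuII sites (CAGCTG) start at positions 53, 69.
PvuII cuts after base 3 of each site, so after positions 55, 71.
Circular molecule, 2 cuts → 2 fragments:
  56–71 → 16 bp
  72–147 then 1–55 → 76 + 55 = 131 bp
Sorted largest to smallest: 131, 16 bp.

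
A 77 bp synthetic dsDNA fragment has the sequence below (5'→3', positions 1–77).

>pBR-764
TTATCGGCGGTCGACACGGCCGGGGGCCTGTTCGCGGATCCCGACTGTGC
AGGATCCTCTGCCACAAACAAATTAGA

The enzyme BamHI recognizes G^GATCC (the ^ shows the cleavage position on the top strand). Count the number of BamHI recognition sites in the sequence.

2

GGATCC occurs starting at positions 36, 52.
BamHI cuts at 2 sites.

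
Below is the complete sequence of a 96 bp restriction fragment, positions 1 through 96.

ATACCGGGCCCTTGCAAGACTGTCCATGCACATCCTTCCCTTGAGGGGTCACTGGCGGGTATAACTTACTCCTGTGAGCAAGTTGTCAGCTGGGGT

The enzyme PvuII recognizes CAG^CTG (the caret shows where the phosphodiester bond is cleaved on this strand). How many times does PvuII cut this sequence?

1

CAGCTG occurs starting at position 87.
PvuII cuts at 1 site.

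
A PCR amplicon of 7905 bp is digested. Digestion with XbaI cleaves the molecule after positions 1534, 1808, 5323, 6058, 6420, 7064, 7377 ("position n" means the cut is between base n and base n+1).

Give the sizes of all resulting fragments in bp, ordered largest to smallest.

3515, 1534, 735, 644, 528, 362, 313, 274 bp

Linear molecule, 7 cuts → 8 fragments:
  1534 − 0 = 1534 bp
  1808 − 1534 = 274 bp
  5323 − 1808 = 3515 bp
  6058 − 5323 = 735 bp
  6420 − 6058 = 362 bp
  7064 − 6420 = 644 bp
  7377 − 7064 = 313 bp
  7905 − 7377 = 528 bp
Sorted largest to smallest: 3515, 1534, 735, 644, 528, 362, 313, 274 bp.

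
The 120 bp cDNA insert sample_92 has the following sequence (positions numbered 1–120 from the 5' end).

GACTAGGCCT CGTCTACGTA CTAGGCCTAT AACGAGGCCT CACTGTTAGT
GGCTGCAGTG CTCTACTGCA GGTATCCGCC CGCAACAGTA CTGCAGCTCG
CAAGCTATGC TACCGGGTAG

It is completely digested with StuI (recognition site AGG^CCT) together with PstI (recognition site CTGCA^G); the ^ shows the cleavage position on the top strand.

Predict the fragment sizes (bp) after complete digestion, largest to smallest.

25, 25, 20, 18, 13, 12, 7 bp

StuI sites (AGGCCT) start at positions 5, 23, 35.
StuI cuts after base 3 of each site, so after positions 7, 25, 37.
PstI sites (CTGCAG) start at positions 53, 66, 91.
PstI cuts after base 5 of each site (before the last base), so after positions 57, 70, 95.
Combined cut positions: 7, 25, 37, 57, 70, 95.
Linear molecule, 6 cuts → 7 fragments:
  1–7 → 7 bp
  8–25 → 18 bp
  26–37 → 12 bp
  38–57 → 20 bp
  58–70 → 13 bp
  71–95 → 25 bp
  96–120 → 25 bp
Sorted largest to smallest: 25, 25, 20, 18, 13, 12, 7 bp.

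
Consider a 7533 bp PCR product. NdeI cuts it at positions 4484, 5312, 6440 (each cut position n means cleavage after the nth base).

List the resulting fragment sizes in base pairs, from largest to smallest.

Linear molecule, 3 cuts → 4 fragments:
  4484 − 0 = 4484 bp
  5312 − 4484 = 828 bp
  6440 − 5312 = 1128 bp
  7533 − 6440 = 1093 bp
Sorted largest to smallest: 4484, 1128, 1093, 828 bp.

4484, 1128, 1093, 828 bp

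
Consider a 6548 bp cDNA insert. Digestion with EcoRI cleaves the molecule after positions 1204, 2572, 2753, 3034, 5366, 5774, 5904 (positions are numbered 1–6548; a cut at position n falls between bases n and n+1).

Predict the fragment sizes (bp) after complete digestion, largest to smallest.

2332, 1368, 1204, 644, 408, 281, 181, 130 bp

Linear molecule, 7 cuts → 8 fragments:
  1204 − 0 = 1204 bp
  2572 − 1204 = 1368 bp
  2753 − 2572 = 181 bp
  3034 − 2753 = 281 bp
  5366 − 3034 = 2332 bp
  5774 − 5366 = 408 bp
  5904 − 5774 = 130 bp
  6548 − 5904 = 644 bp
Sorted largest to smallest: 2332, 1368, 1204, 644, 408, 281, 181, 130 bp.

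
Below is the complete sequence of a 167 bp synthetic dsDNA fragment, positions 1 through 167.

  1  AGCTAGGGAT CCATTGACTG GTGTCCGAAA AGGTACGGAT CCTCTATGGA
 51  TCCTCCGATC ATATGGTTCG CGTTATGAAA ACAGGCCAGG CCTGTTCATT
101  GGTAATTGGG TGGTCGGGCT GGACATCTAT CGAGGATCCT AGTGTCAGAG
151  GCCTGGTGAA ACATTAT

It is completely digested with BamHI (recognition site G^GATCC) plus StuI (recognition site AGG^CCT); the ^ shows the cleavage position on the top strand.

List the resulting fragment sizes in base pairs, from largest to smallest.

BamHI sites (GGATCC) start at positions 7, 37, 48, 134.
BamHI cuts after the first base of each site, so after positions 7, 37, 48, 134.
StuI sites (AGGCCT) start at positions 88, 149.
StuI cuts after base 3 of each site, so after positions 90, 151.
Combined cut positions: 7, 37, 48, 90, 134, 151.
Linear molecule, 6 cuts → 7 fragments:
  1–7 → 7 bp
  8–37 → 30 bp
  38–48 → 11 bp
  49–90 → 42 bp
  91–134 → 44 bp
  135–151 → 17 bp
  152–167 → 16 bp
Sorted largest to smallest: 44, 42, 30, 17, 16, 11, 7 bp.

44, 42, 30, 17, 16, 11, 7 bp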